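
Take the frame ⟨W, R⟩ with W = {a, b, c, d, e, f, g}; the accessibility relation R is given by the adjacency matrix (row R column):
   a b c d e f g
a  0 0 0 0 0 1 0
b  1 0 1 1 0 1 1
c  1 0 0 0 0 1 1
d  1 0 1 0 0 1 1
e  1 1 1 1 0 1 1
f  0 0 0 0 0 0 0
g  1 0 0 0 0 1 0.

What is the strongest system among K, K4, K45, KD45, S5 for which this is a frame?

Transitive (axiom 4): yes — every two-step R-path is closed by a direct edge.
Euclidean (axiom 5): no — b R a and b R c, but not a R c.
Serial (axiom D): no — f has no R-successor.
Reflexive (axiom T): no — a is not related to itself.
So F validates K, K4; K45 would additionally require R to be Euclidean. The strongest is K4.

K4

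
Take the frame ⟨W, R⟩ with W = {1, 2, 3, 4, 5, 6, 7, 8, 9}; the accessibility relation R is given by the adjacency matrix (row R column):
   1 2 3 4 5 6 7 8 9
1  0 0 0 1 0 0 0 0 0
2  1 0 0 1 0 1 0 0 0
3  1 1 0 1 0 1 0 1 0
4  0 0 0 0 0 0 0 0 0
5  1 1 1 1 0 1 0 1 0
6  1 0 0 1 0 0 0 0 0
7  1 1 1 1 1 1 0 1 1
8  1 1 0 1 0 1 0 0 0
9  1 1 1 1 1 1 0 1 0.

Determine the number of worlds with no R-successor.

1

Enumerating: 4.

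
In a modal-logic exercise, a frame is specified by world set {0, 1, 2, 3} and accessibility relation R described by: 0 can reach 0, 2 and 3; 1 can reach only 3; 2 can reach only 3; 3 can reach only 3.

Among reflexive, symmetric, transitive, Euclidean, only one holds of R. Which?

transitive

Reflexive: no — 1 is not related to itself.
Symmetric: no — 0 R 2 but not 2 R 0.
Transitive: yes — every two-step R-path is closed by a direct edge.
Euclidean: no — 0 R 3 and 0 R 2, but not 3 R 2.
Only transitive holds.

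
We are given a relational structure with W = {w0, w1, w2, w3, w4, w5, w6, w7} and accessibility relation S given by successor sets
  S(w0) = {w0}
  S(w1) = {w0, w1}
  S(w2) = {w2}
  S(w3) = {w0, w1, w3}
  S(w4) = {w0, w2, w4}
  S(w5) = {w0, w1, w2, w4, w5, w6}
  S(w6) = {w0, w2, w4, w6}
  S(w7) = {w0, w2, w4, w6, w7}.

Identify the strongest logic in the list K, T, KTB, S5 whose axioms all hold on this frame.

T

Reflexive (axiom T): yes — every world is S-related to itself.
Symmetric (axiom B): no — w1 S w0 but not w0 S w1.
Euclidean (axiom 5): no — w3 S w0 and w3 S w1, but not w0 S w1.
So F validates K, T; KTB would additionally require S to be symmetric. The strongest is T.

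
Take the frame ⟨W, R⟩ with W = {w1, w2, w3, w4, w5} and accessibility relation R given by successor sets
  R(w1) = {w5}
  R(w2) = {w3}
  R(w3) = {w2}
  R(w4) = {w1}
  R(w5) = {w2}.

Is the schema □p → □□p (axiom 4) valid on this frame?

By correspondence theory, 4 is valid on a frame iff R is transitive.
Transitive: no — w1 R w5 and w5 R w2, but not w1 R w2.

No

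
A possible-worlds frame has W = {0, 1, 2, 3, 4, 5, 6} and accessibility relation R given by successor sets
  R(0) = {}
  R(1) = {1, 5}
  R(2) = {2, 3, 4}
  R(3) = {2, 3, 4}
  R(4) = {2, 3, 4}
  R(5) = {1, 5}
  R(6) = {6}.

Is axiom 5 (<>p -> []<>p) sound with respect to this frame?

Yes

By correspondence theory, 5 is valid on a frame iff R is Euclidean.
Euclidean: yes — any two successors of a common world are R-related.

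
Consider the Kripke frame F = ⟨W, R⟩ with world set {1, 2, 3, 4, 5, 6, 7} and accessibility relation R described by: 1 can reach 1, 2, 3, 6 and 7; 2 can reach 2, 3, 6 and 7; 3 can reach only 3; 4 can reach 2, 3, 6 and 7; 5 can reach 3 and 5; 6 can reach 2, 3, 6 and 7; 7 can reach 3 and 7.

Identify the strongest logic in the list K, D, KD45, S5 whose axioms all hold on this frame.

D

Serial (axiom D): yes — every world has a successor (e.g. 1 R 1).
Euclidean (axiom 5): no — 1 R 3 and 1 R 2, but not 3 R 2.
Transitive (axiom 4): yes — every two-step R-path is closed by a direct edge.
Reflexive (axiom T): no — 4 is not related to itself.
So F validates K, D; KD45 would additionally require R to be Euclidean. The strongest is D.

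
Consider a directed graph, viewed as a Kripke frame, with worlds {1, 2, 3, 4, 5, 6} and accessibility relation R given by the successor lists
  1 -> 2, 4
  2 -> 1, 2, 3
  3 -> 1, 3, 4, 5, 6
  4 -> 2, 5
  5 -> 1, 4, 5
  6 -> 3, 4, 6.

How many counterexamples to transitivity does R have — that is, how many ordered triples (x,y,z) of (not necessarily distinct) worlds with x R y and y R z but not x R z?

Enumerating: (1,2,1), (1,2,3), (1,4,5), (2,1,4), (2,3,4), (2,3,5), (2,3,6), (3,1,2), (3,4,2), (4,2,1), (4,2,3), (4,5,1), … and 7 more.
Total: 19.

19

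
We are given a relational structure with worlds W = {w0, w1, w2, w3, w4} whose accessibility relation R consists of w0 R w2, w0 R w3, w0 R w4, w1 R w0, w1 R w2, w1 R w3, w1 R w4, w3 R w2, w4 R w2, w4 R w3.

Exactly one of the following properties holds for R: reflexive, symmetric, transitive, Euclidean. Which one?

Reflexive: no — w0 is not related to itself.
Symmetric: no — w0 R w2 but not w2 R w0.
Transitive: yes — every two-step R-path is closed by a direct edge.
Euclidean: no — w0 R w2 and w0 R w3, but not w2 R w3.
Only transitive holds.

transitive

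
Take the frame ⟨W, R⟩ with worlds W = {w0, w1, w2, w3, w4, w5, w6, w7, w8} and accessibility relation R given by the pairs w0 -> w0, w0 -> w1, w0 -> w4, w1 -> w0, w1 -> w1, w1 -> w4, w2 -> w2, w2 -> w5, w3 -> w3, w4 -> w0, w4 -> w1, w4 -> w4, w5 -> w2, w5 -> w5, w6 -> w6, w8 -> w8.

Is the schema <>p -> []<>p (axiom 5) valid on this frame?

Yes

Axiom 5 corresponds to the accessibility relation being Euclidean.
Euclidean: yes — any two successors of a common world are R-related.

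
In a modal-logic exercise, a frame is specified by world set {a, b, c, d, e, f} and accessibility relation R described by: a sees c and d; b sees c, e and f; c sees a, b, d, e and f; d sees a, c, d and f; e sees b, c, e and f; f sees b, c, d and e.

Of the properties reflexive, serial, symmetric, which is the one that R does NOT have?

reflexive

Reflexive: no — a is not related to itself.
Serial: yes — every world has a successor (e.g. a R c).
Symmetric: yes — every pair in R has its reverse in R.
Only reflexive fails.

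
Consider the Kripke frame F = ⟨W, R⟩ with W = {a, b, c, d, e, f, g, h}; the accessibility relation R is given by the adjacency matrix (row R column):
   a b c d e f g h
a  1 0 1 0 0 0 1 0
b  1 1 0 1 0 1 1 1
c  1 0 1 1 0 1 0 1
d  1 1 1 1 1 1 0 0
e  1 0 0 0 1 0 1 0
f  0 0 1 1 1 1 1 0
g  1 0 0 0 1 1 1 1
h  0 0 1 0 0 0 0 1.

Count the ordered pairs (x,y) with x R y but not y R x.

Enumerating: (b,a), (b,f), (b,g), (b,h), (d,a), (d,e), (e,a), (f,e), (g,h).

9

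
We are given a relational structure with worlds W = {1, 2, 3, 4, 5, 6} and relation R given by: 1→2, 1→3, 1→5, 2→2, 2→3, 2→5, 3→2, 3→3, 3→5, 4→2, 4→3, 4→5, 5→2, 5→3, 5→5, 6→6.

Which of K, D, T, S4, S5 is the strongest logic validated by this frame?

D

Serial (axiom D): yes — every world has a successor (e.g. 1 R 2).
Reflexive (axiom T): no — 1 is not related to itself.
Transitive (axiom 4): yes — every two-step R-path is closed by a direct edge.
Euclidean (axiom 5): yes — any two successors of a common world are R-related.
So F validates K, D; T would additionally require R to be reflexive. The strongest is D.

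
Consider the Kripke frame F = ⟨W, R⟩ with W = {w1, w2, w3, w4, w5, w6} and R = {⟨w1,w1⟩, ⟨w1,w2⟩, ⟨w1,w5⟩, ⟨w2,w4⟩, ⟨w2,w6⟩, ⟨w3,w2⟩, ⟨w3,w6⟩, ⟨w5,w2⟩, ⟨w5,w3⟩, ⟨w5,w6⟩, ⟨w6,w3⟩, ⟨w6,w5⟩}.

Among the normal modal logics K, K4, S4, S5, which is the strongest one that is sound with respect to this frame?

K

Transitive (axiom 4): no — w1 R w2 and w2 R w4, but not w1 R w4.
Reflexive (axiom T): no — w2 is not related to itself.
Euclidean (axiom 5): no — w1 R w2 and w1 R w5, but not w2 R w5.
So F validates K; K4 would additionally require R to be transitive. The strongest is K.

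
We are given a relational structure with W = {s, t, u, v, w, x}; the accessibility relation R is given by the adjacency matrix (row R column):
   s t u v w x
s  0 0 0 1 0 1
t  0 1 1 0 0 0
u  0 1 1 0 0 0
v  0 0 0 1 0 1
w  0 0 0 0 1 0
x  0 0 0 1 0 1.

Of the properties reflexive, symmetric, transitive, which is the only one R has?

Reflexive: no — s is not related to itself.
Symmetric: no — s R v but not v R s.
Transitive: yes — every two-step R-path is closed by a direct edge.
Only transitive holds.

transitive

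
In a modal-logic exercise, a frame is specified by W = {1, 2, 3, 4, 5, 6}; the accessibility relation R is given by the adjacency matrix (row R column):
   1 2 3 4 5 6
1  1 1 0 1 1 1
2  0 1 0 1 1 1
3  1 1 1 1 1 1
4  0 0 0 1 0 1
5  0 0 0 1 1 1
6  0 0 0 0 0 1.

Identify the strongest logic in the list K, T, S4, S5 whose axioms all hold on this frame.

S4

Reflexive (axiom T): yes — every world is R-related to itself.
Transitive (axiom 4): yes — every two-step R-path is closed by a direct edge.
Euclidean (axiom 5): no — 1 R 4 and 1 R 2, but not 4 R 2.
So F validates K, T, S4; S5 would additionally require R to be Euclidean. The strongest is S4.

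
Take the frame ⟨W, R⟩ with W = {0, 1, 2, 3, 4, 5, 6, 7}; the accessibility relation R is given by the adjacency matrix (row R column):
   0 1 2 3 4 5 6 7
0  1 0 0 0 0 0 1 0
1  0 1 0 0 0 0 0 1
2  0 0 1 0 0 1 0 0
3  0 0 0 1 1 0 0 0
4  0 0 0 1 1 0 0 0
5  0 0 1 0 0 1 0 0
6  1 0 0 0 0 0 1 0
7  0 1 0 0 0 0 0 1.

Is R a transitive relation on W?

Transitive: yes — every two-step R-path is closed by a direct edge.

Yes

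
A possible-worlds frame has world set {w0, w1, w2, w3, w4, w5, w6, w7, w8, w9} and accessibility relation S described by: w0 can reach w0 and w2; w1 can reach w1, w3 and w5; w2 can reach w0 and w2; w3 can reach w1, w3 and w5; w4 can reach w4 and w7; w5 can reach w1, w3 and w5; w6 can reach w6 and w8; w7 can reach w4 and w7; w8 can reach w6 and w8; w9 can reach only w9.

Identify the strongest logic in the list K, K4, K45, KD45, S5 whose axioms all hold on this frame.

Transitive (axiom 4): yes — every two-step S-path is closed by a direct edge.
Euclidean (axiom 5): yes — any two successors of a common world are S-related.
Serial (axiom D): yes — every world has a successor (e.g. w0 S w0).
Reflexive (axiom T): yes — every world is S-related to itself.
So F validates K, K4, K45, KD45, S5. The strongest is S5.

S5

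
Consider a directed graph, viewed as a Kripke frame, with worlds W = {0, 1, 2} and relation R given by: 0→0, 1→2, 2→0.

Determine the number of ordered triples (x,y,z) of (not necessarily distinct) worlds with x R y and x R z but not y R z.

1

Enumerating: (1,2,2).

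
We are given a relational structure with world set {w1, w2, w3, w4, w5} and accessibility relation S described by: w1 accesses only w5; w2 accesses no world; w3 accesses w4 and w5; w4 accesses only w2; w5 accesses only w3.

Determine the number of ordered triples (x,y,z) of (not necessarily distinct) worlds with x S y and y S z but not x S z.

Enumerating: (w1,w5,w3), (w3,w4,w2), (w3,w5,w3), (w5,w3,w4), (w5,w3,w5).

5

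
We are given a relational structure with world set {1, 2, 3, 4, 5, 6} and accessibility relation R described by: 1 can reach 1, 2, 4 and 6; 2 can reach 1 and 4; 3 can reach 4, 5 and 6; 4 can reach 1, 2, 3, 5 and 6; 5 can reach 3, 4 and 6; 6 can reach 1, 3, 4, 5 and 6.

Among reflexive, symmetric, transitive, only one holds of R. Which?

Reflexive: no — 2 is not related to itself.
Symmetric: yes — every pair in R has its reverse in R.
Transitive: no — 1 R 4 and 4 R 3, but not 1 R 3.
Only symmetric holds.

symmetric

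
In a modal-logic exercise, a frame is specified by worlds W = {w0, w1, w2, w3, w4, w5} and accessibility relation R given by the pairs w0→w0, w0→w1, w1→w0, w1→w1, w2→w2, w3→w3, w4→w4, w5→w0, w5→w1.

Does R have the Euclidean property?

Yes

Euclidean: yes — any two successors of a common world are R-related.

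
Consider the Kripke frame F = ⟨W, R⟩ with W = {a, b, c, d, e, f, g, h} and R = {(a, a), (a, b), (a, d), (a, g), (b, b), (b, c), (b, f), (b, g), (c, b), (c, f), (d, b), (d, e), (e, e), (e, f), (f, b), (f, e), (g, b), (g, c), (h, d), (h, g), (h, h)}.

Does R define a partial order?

Reflexive: no — c is not related to itself.
Transitive: no — a R b and b R c, but not a R c.
Antisymmetric: no — b R c and c R b with b ≠ c.
So R is not a partial order.

No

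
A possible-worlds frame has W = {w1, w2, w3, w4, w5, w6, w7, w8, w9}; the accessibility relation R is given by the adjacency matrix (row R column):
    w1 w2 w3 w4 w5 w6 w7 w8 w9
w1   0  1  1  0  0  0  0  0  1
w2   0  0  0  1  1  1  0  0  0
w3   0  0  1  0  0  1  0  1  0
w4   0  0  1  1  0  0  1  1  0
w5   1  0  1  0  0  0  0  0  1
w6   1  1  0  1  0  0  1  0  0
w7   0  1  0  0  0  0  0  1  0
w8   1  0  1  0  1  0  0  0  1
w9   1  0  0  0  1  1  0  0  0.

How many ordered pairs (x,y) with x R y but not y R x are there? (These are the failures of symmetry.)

Enumerating: (w1,w2), (w1,w3), (w2,w4), (w2,w5), (w3,w6), (w4,w3), (w4,w7), (w4,w8), (w5,w1), (w5,w3), (w6,w1), (w6,w4), … and 7 more.
Total: 19.

19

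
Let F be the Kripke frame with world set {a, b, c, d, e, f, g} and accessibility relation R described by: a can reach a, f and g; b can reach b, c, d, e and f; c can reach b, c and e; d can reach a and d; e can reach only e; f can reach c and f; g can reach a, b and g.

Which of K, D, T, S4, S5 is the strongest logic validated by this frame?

Serial (axiom D): yes — every world has a successor (e.g. a R a).
Reflexive (axiom T): yes — every world is R-related to itself.
Transitive (axiom 4): no — a R f and f R c, but not a R c.
Euclidean (axiom 5): no — a R f and a R g, but not f R g.
So F validates K, D, T; S4 would additionally require R to be transitive. The strongest is T.

T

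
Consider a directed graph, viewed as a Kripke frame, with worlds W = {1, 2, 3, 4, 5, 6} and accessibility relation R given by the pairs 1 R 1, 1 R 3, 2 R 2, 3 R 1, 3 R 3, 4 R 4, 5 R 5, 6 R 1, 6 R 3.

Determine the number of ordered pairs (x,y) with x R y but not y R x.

Enumerating: (6,1), (6,3).

2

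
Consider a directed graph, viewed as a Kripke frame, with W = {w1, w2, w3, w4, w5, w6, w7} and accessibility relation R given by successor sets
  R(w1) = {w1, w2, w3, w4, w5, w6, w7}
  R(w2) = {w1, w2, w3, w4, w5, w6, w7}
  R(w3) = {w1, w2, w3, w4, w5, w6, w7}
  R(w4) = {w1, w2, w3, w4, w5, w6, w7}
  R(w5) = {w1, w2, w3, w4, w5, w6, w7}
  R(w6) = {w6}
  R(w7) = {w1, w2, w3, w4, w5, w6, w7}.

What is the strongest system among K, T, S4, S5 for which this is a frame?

Reflexive (axiom T): yes — every world is R-related to itself.
Transitive (axiom 4): yes — every two-step R-path is closed by a direct edge.
Euclidean (axiom 5): no — w1 R w6 and w1 R w2, but not w6 R w2.
So F validates K, T, S4; S5 would additionally require R to be Euclidean. The strongest is S4.

S4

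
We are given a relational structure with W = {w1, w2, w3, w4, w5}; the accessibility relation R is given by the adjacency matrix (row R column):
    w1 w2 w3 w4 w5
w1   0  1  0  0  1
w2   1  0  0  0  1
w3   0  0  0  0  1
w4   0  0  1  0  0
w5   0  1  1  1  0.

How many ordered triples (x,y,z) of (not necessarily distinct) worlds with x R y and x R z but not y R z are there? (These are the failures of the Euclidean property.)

15

Enumerating: (w1,w2,w2), (w1,w5,w5), (w2,w1,w1), (w2,w5,w1), (w2,w5,w5), (w3,w5,w5), (w4,w3,w3), (w5,w2,w2), (w5,w2,w3), (w5,w2,w4), (w5,w3,w2), (w5,w3,w3), (w5,w3,w4), (w5,w4,w2), (w5,w4,w4).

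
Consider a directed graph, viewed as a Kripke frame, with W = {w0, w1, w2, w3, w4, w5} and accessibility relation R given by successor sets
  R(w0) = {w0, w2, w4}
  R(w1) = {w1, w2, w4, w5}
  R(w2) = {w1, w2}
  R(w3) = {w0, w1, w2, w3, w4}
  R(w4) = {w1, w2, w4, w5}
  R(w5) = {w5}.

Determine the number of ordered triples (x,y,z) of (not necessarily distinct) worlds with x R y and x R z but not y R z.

22

Enumerating: (w0,w2,w0), (w0,w2,w4), (w0,w4,w0), (w1,w2,w4), (w1,w2,w5), (w1,w5,w1), (w1,w5,w2), (w1,w5,w4), (w3,w0,w1), (w3,w0,w3), (w3,w1,w0), (w3,w1,w3), … and 10 more.
Total: 22.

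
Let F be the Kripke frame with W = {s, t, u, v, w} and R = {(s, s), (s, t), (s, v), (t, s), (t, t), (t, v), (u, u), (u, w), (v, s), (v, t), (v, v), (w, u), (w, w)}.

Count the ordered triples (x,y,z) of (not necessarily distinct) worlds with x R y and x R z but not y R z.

R is Euclidean; there are no such tuples.

0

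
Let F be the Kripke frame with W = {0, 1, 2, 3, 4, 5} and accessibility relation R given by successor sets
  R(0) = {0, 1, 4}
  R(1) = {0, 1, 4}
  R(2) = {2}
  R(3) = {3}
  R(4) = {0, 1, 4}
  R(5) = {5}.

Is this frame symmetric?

Symmetric: yes — every pair in R has its reverse in R.

Yes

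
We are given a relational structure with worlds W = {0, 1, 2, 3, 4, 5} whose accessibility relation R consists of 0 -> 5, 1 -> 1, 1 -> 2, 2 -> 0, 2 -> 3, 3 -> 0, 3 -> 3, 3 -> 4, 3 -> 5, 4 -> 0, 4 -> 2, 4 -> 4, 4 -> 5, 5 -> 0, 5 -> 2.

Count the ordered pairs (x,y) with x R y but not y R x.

Enumerating: (1,2), (2,0), (2,3), (3,0), (3,4), (3,5), (4,0), (4,2), (4,5), (5,2).

10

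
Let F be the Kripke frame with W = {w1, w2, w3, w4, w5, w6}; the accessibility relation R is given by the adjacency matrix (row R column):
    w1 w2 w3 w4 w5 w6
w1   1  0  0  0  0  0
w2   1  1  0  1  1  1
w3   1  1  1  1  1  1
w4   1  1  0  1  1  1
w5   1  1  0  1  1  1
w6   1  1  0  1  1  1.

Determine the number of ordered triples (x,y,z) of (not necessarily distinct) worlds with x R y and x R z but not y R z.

Enumerating: (w2,w1,w2), (w2,w1,w4), (w2,w1,w5), (w2,w1,w6), (w3,w1,w2), (w3,w1,w3), (w3,w1,w4), (w3,w1,w5), (w3,w1,w6), (w3,w2,w3), (w3,w4,w3), (w3,w5,w3), … and 13 more.
Total: 25.

25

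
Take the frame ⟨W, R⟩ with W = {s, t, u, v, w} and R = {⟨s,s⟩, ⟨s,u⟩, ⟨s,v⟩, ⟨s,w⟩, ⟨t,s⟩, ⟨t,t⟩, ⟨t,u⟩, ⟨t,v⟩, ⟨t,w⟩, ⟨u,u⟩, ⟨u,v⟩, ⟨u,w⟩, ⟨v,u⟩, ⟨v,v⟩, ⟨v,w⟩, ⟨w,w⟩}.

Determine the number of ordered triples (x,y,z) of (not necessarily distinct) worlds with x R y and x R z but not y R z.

18

Enumerating: (s,u,s), (s,v,s), (s,w,s), (s,w,u), (s,w,v), (t,s,t), (t,u,s), (t,u,t), (t,v,s), (t,v,t), (t,w,s), (t,w,t), (t,w,u), (t,w,v), (u,w,u), (u,w,v), (v,w,u), (v,w,v).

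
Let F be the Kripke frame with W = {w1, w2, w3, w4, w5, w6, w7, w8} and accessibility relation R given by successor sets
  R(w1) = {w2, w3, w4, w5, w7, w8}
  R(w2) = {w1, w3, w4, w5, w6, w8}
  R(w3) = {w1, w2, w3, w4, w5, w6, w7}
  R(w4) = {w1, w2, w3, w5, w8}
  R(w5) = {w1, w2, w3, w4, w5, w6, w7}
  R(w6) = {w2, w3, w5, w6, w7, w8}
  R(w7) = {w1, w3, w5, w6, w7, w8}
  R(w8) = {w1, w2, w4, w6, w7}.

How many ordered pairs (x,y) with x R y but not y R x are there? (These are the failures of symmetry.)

0

R is symmetric; there are no such tuples.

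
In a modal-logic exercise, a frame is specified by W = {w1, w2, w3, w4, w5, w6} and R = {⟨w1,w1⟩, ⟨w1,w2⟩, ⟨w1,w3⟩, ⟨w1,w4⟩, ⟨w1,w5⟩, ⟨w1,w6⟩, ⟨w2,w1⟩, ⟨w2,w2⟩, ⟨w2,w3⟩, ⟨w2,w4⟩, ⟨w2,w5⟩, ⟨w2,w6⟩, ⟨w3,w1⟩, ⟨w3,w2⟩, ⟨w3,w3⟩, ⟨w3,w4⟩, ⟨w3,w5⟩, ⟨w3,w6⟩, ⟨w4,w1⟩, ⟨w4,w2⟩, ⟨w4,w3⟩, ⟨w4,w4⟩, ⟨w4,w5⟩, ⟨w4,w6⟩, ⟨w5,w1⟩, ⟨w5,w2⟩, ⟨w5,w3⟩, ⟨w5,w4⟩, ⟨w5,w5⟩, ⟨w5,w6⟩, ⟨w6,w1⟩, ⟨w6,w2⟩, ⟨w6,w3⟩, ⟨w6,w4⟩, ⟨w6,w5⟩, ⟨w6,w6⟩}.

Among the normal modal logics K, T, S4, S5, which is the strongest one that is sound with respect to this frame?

S5

Reflexive (axiom T): yes — every world is R-related to itself.
Transitive (axiom 4): yes — every two-step R-path is closed by a direct edge.
Euclidean (axiom 5): yes — any two successors of a common world are R-related.
So F validates K, T, S4, S5. The strongest is S5.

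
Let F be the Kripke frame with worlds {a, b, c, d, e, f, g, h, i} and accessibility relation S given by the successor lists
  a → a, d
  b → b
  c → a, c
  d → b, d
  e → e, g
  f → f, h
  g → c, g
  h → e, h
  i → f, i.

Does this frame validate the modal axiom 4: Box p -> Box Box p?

No

The schema 4 characterises exactly the transitive frames.
Transitive: no — a S d and d S b, but not a S b.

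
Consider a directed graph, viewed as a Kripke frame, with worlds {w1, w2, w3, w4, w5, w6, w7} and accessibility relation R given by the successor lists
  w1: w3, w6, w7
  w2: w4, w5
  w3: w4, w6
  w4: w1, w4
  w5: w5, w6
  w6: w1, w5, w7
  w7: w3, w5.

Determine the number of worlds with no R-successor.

R is serial; there are no such worlds.

0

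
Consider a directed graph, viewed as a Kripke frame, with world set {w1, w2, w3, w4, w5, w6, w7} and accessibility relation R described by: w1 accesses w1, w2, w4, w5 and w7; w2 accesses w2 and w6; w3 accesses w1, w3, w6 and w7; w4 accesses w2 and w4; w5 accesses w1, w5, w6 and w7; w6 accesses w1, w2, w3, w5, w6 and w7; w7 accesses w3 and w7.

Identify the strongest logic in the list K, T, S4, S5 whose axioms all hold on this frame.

Reflexive (axiom T): yes — every world is R-related to itself.
Transitive (axiom 4): no — w1 R w2 and w2 R w6, but not w1 R w6.
Euclidean (axiom 5): no — w1 R w2 and w1 R w4, but not w2 R w4.
So F validates K, T; S4 would additionally require R to be transitive. The strongest is T.

T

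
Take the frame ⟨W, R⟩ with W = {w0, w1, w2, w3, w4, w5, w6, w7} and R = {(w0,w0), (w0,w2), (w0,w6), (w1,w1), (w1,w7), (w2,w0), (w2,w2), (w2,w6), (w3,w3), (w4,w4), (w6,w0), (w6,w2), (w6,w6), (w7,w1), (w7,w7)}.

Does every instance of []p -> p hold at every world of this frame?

No

Axiom T corresponds to the accessibility relation being reflexive.
Reflexive: no — w5 is not related to itself.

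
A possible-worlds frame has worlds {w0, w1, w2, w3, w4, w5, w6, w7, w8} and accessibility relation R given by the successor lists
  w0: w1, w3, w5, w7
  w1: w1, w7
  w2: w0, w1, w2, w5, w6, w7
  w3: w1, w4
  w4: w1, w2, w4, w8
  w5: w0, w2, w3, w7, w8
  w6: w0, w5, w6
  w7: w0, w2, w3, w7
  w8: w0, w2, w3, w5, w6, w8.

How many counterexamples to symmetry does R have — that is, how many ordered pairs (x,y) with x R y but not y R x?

Enumerating: (w0,w1), (w0,w3), (w1,w7), (w2,w0), (w2,w1), (w2,w6), (w3,w1), (w3,w4), (w4,w1), (w4,w2), (w4,w8), (w5,w3), … and 8 more.
Total: 20.

20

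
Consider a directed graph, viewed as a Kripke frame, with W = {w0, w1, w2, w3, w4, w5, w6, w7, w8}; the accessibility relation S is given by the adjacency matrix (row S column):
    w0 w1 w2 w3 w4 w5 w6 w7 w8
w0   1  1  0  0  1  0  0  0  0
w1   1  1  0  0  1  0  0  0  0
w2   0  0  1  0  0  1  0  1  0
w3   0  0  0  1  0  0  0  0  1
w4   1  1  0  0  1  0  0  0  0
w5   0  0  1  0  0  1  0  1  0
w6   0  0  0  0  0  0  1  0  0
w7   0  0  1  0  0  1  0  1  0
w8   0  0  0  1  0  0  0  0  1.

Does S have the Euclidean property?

Yes

Euclidean: yes — any two successors of a common world are S-related.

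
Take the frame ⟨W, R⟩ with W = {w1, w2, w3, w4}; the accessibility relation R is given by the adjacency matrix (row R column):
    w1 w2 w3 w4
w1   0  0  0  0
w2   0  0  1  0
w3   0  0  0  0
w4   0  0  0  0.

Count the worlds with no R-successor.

Enumerating: w1, w3, w4.

3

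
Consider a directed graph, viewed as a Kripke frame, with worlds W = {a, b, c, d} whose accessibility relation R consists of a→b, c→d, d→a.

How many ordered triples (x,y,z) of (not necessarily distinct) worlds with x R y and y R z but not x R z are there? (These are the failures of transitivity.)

2

Enumerating: (c,d,a), (d,a,b).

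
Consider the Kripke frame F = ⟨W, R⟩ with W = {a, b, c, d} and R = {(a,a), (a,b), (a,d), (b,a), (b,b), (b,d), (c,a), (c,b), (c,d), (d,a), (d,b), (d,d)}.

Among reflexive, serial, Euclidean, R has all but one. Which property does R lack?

Reflexive: no — c is not related to itself.
Serial: yes — every world has a successor (e.g. a R a).
Euclidean: yes — any two successors of a common world are R-related.
Only reflexive fails.

reflexive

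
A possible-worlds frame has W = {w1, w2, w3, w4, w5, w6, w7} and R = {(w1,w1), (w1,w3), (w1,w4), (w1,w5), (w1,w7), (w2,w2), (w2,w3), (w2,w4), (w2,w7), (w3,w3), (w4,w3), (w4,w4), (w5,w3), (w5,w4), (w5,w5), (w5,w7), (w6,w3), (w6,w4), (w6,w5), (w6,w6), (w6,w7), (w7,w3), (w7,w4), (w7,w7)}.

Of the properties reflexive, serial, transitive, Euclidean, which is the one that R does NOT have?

Reflexive: yes — every world is R-related to itself.
Serial: yes — every world has a successor (e.g. w1 R w1).
Transitive: yes — every two-step R-path is closed by a direct edge.
Euclidean: no — w1 R w3 and w1 R w4, but not w3 R w4.
Only Euclidean fails.

Euclidean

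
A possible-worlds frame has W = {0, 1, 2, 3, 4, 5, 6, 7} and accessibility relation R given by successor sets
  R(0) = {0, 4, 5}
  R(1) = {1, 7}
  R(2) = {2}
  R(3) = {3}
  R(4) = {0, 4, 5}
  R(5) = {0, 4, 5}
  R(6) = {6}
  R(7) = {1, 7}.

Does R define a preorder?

Yes

Reflexive: yes — every world is R-related to itself.
Transitive: yes — every two-step R-path is closed by a direct edge.
So R is a preorder.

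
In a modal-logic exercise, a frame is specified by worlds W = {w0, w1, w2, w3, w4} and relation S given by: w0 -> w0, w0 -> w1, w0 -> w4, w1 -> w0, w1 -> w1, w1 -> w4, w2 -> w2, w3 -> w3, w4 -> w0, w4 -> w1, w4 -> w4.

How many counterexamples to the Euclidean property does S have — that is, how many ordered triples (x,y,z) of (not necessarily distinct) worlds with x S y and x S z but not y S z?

0

S is Euclidean; there are no such tuples.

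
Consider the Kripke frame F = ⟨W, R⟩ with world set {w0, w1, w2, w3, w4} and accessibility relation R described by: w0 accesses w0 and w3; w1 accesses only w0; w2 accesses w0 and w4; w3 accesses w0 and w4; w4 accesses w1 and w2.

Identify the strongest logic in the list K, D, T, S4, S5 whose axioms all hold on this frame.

D

Serial (axiom D): yes — every world has a successor (e.g. w0 R w0).
Reflexive (axiom T): no — w1 is not related to itself.
Transitive (axiom 4): no — w0 R w3 and w3 R w4, but not w0 R w4.
Euclidean (axiom 5): no — w2 R w0 and w2 R w4, but not w0 R w4.
So F validates K, D; T would additionally require R to be reflexive. The strongest is D.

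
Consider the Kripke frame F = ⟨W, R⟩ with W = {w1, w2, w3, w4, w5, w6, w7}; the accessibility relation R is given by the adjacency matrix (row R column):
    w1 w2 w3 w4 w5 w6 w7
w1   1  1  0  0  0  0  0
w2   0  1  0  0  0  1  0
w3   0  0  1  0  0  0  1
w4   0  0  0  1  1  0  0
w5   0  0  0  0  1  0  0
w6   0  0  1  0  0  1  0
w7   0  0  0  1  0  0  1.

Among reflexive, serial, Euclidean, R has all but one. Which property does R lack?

Reflexive: yes — every world is R-related to itself.
Serial: yes — every world has a successor (e.g. w1 R w1).
Euclidean: no — w1 R w2 and w1 R w1, but not w2 R w1.
Only Euclidean fails.

Euclidean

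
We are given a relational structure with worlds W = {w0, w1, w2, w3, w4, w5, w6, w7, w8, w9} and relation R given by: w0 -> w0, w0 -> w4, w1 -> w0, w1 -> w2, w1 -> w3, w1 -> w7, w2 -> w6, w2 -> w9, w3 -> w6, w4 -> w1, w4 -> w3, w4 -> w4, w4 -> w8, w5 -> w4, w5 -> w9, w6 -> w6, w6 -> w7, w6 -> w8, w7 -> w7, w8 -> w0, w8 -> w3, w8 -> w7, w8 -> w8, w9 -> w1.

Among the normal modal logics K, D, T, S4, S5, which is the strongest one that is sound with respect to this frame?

D

Serial (axiom D): yes — every world has a successor (e.g. w0 R w0).
Reflexive (axiom T): no — w1 is not related to itself.
Transitive (axiom 4): no — w0 R w4 and w4 R w1, but not w0 R w1.
Euclidean (axiom 5): no — w1 R w0 and w1 R w2, but not w0 R w2.
So F validates K, D; T would additionally require R to be reflexive. The strongest is D.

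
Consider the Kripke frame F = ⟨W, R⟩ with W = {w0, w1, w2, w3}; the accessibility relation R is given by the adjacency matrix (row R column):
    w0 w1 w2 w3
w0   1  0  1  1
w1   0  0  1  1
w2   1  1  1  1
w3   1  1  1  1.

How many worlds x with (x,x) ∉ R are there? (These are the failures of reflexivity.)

Enumerating: w1.

1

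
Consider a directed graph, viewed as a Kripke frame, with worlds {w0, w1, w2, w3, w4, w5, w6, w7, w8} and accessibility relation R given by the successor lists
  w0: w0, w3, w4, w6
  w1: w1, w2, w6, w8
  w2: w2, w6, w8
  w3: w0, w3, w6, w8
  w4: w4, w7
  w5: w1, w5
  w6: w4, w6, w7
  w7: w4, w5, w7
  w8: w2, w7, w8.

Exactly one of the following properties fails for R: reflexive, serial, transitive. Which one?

transitive

Reflexive: yes — every world is R-related to itself.
Serial: yes — every world has a successor (e.g. w0 R w0).
Transitive: no — w0 R w3 and w3 R w8, but not w0 R w8.
Only transitive fails.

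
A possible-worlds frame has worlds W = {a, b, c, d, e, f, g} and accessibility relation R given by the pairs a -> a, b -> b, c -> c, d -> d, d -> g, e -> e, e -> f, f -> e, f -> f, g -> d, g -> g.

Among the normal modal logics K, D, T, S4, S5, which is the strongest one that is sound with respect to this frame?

S5

Serial (axiom D): yes — every world has a successor (e.g. a R a).
Reflexive (axiom T): yes — every world is R-related to itself.
Transitive (axiom 4): yes — every two-step R-path is closed by a direct edge.
Euclidean (axiom 5): yes — any two successors of a common world are R-related.
So F validates K, D, T, S4, S5. The strongest is S5.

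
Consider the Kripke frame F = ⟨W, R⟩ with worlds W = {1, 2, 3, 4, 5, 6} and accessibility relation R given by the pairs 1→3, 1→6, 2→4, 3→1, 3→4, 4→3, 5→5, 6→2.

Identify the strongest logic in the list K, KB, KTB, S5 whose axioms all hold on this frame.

Symmetric (axiom B): no — 1 R 6 but not 6 R 1.
Reflexive (axiom T): no — 1 is not related to itself.
Euclidean (axiom 5): no — 1 R 3 and 1 R 6, but not 3 R 6.
So F validates K; KB would additionally require R to be symmetric. The strongest is K.

K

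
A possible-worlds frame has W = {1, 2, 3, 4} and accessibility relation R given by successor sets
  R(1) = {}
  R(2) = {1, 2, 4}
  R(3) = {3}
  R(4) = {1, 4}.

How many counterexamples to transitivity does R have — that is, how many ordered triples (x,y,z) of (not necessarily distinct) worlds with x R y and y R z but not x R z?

R is transitive; there are no such tuples.

0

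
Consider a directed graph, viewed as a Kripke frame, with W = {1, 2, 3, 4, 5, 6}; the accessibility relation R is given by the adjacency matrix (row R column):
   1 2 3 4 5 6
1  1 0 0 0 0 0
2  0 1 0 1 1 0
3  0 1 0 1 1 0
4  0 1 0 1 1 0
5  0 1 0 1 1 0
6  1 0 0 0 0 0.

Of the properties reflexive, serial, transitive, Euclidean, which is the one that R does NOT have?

reflexive

Reflexive: no — 3 is not related to itself.
Serial: yes — every world has a successor (e.g. 1 R 1).
Transitive: yes — every two-step R-path is closed by a direct edge.
Euclidean: yes — any two successors of a common world are R-related.
Only reflexive fails.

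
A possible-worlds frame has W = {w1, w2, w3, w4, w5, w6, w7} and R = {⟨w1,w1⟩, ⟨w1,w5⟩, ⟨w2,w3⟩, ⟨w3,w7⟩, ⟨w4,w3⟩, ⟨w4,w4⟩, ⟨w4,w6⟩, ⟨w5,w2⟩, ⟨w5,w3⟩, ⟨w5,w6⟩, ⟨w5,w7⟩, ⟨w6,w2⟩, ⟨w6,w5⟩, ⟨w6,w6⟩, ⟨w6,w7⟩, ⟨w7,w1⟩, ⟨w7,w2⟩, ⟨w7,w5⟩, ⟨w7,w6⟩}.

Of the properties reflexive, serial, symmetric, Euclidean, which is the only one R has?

Reflexive: no — w2 is not related to itself.
Serial: yes — every world has a successor (e.g. w1 R w1).
Symmetric: no — w1 R w5 but not w5 R w1.
Euclidean: no — w4 R w3 and w4 R w6, but not w3 R w6.
Only serial holds.

serial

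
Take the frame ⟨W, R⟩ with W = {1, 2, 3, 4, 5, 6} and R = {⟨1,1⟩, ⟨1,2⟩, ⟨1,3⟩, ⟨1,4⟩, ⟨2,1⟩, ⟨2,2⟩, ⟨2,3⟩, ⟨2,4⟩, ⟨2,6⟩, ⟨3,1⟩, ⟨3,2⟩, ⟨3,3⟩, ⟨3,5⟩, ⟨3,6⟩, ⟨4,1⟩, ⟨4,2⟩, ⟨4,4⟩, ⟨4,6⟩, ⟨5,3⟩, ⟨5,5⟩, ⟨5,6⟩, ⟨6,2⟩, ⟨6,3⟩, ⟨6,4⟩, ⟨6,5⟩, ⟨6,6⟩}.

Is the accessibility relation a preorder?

No

Reflexive: yes — every world is R-related to itself.
Transitive: no — 1 R 2 and 2 R 6, but not 1 R 6.
So R is not a preorder.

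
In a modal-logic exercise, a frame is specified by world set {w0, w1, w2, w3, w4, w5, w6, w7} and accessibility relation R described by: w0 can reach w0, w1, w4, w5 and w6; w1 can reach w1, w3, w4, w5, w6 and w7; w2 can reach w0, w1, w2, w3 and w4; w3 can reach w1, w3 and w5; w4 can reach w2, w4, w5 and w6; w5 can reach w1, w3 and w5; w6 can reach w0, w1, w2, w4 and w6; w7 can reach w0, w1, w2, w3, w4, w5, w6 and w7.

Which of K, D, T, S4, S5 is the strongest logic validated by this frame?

T

Serial (axiom D): yes — every world has a successor (e.g. w0 R w0).
Reflexive (axiom T): yes — every world is R-related to itself.
Transitive (axiom 4): no — w0 R w1 and w1 R w3, but not w0 R w3.
Euclidean (axiom 5): no — w0 R w4 and w0 R w1, but not w4 R w1.
So F validates K, D, T; S4 would additionally require R to be transitive. The strongest is T.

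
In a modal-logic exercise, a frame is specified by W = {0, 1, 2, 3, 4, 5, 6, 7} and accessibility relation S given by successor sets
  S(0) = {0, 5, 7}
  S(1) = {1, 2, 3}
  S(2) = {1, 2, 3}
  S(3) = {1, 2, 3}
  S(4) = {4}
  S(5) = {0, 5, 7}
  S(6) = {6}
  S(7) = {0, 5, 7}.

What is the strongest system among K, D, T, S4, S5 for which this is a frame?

S5

Serial (axiom D): yes — every world has a successor (e.g. 0 S 0).
Reflexive (axiom T): yes — every world is S-related to itself.
Transitive (axiom 4): yes — every two-step S-path is closed by a direct edge.
Euclidean (axiom 5): yes — any two successors of a common world are S-related.
So F validates K, D, T, S4, S5. The strongest is S5.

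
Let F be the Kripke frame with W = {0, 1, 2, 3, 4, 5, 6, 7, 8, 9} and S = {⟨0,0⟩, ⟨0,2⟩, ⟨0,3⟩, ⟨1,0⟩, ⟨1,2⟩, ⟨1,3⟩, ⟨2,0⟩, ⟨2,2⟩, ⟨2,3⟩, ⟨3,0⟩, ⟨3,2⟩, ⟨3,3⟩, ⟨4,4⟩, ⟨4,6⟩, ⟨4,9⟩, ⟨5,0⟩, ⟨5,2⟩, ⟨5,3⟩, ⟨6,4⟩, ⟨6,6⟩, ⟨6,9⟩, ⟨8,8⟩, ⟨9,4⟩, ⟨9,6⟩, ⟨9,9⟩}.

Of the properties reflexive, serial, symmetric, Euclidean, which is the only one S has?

Reflexive: no — 1 is not related to itself.
Serial: no — 7 has no S-successor.
Symmetric: no — 1 S 0 but not 0 S 1.
Euclidean: yes — any two successors of a common world are S-related.
Only Euclidean holds.

Euclidean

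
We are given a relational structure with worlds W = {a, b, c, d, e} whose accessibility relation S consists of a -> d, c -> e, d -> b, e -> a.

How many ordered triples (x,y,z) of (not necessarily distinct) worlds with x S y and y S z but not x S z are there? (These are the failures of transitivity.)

Enumerating: (a,d,b), (c,e,a), (e,a,d).

3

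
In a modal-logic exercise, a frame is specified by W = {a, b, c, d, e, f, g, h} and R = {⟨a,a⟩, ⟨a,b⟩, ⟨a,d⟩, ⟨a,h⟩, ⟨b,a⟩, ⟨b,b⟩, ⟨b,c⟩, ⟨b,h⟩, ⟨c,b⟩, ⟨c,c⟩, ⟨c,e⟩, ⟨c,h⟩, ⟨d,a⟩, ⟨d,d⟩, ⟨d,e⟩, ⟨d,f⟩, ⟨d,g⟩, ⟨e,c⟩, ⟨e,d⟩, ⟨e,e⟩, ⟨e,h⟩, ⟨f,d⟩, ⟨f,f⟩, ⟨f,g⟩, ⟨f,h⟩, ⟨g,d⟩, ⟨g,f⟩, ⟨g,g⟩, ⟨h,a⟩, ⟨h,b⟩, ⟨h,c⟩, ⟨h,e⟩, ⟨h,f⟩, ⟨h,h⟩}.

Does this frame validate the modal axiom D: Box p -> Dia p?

Yes

Axiom D corresponds to the accessibility relation being serial.
Serial: yes — every world has a successor (e.g. a R a).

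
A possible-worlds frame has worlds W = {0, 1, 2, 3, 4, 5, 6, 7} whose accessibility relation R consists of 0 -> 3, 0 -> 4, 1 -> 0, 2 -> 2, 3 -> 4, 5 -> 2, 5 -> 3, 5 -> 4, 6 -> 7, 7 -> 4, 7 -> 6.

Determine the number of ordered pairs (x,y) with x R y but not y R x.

8

Enumerating: (0,3), (0,4), (1,0), (3,4), (5,2), (5,3), (5,4), (7,4).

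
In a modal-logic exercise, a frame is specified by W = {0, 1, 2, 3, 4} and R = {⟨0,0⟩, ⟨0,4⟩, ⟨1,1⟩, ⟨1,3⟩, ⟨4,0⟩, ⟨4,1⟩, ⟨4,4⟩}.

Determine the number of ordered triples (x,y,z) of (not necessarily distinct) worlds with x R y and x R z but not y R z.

5

Enumerating: (1,3,1), (1,3,3), (4,0,1), (4,1,0), (4,1,4).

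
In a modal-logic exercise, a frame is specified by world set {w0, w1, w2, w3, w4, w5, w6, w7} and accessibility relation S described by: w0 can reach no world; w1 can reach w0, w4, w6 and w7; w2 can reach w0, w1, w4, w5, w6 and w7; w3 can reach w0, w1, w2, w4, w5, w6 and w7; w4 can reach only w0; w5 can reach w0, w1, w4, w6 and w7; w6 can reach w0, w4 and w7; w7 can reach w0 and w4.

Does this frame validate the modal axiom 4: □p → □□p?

Yes

By correspondence theory, 4 is valid on a frame iff S is transitive.
Transitive: yes — every two-step S-path is closed by a direct edge.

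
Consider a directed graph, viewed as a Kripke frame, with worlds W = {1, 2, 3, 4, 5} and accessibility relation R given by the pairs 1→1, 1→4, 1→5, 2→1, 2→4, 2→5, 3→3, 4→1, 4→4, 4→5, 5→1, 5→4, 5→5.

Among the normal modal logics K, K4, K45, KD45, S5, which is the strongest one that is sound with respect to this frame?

KD45

Transitive (axiom 4): yes — every two-step R-path is closed by a direct edge.
Euclidean (axiom 5): yes — any two successors of a common world are R-related.
Serial (axiom D): yes — every world has a successor (e.g. 1 R 1).
Reflexive (axiom T): no — 2 is not related to itself.
So F validates K, K4, K45, KD45; S5 would additionally require R to be reflexive. The strongest is KD45.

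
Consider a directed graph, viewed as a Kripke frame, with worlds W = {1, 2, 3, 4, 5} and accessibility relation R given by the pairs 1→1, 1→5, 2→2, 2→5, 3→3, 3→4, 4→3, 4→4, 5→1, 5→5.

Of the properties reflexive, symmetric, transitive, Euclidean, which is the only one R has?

reflexive

Reflexive: yes — every world is R-related to itself.
Symmetric: no — 2 R 5 but not 5 R 2.
Transitive: no — 2 R 5 and 5 R 1, but not 2 R 1.
Euclidean: no — 2 R 5 and 2 R 2, but not 5 R 2.
Only reflexive holds.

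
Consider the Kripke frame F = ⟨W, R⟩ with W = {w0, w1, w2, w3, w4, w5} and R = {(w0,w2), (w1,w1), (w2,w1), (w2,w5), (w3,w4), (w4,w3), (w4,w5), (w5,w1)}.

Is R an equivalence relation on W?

No

Reflexive: no — w0 is not related to itself.
Symmetric: no — w0 R w2 but not w2 R w0.
Transitive: no — w0 R w2 and w2 R w1, but not w0 R w1.
So R is not an equivalence relation.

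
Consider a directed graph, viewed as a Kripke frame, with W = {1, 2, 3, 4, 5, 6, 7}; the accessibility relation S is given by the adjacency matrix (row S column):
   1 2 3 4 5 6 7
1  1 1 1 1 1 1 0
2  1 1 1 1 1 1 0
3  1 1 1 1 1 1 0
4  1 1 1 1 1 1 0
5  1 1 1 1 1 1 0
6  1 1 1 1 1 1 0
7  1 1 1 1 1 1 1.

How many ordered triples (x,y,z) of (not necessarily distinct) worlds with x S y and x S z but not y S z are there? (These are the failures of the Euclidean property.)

Enumerating: (7,1,7), (7,2,7), (7,3,7), (7,4,7), (7,5,7), (7,6,7).

6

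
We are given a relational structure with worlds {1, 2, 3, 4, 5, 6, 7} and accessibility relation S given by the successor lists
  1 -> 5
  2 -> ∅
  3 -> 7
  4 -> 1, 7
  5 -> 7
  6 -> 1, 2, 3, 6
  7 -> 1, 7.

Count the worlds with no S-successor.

Enumerating: 2.

1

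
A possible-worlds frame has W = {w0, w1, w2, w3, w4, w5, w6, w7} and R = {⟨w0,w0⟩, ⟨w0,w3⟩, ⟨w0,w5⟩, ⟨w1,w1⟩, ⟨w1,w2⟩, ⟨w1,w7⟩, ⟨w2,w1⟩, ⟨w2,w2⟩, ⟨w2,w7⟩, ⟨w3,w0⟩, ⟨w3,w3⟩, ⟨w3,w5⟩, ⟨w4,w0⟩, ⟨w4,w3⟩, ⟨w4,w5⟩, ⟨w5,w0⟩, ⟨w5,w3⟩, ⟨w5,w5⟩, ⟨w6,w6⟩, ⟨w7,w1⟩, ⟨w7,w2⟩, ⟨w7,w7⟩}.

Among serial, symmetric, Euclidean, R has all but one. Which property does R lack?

symmetric

Serial: yes — every world has a successor (e.g. w0 R w0).
Symmetric: no — w4 R w0 but not w0 R w4.
Euclidean: yes — any two successors of a common world are R-related.
Only symmetric fails.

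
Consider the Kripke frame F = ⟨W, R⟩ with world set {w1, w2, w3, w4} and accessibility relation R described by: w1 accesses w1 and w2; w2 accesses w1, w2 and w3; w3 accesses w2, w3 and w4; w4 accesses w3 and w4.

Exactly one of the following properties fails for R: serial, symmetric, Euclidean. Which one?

Serial: yes — every world has a successor (e.g. w1 R w1).
Symmetric: yes — every pair in R has its reverse in R.
Euclidean: no — w2 R w1 and w2 R w3, but not w1 R w3.
Only Euclidean fails.

Euclidean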